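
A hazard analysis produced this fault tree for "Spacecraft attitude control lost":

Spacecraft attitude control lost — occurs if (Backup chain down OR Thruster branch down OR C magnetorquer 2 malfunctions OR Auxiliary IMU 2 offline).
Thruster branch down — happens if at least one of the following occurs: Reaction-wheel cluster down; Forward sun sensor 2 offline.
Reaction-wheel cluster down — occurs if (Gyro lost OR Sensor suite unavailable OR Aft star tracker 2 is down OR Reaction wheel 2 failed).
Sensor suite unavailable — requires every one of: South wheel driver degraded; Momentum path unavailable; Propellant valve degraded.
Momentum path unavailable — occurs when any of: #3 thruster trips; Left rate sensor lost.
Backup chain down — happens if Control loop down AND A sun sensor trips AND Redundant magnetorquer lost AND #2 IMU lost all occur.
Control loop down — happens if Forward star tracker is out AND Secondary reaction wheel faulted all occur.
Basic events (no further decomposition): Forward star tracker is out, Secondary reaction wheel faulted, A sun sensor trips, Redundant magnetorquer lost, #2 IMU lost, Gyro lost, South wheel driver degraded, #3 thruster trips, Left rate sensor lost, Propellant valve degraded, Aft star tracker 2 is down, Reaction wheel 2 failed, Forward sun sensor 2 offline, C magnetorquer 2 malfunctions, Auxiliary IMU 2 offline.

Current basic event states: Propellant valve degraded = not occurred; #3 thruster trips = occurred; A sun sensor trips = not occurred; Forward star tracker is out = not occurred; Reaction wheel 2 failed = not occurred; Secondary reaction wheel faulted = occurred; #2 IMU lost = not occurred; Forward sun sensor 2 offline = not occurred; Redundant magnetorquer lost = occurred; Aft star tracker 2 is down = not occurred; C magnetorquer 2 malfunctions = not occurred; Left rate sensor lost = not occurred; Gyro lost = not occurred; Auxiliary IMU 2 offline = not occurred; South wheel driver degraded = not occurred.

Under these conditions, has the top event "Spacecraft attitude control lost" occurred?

Control loop down [AND]: Forward star tracker is out=not, Secondary reaction wheel faulted=occurs → not all inputs occur → does not occur.
Backup chain down [AND]: Control loop down=not, A sun sensor trips=not, Redundant magnetorquer lost=occurs, #2 IMU lost=not → not all inputs occur → does not occur.
Momentum path unavailable [OR]: #3 thruster trips=occurs, Left rate sensor lost=not → at least one input occurs → occurs.
Sensor suite unavailable [AND]: South wheel driver degraded=not, Momentum path unavailable=occurs, Propellant valve degraded=not → not all inputs occur → does not occur.
Reaction-wheel cluster down [OR]: Gyro lost=not, Sensor suite unavailable=not, Aft star tracker 2 is down=not, Reaction wheel 2 failed=not → no input occurs → does not occur.
Thruster branch down [OR]: Reaction-wheel cluster down=not, Forward sun sensor 2 offline=not → no input occurs → does not occur.
Spacecraft attitude control lost [OR]: Backup chain down=not, Thruster branch down=not, C magnetorquer 2 malfunctions=not, Auxiliary IMU 2 offline=not → no input occurs → does not occur.

No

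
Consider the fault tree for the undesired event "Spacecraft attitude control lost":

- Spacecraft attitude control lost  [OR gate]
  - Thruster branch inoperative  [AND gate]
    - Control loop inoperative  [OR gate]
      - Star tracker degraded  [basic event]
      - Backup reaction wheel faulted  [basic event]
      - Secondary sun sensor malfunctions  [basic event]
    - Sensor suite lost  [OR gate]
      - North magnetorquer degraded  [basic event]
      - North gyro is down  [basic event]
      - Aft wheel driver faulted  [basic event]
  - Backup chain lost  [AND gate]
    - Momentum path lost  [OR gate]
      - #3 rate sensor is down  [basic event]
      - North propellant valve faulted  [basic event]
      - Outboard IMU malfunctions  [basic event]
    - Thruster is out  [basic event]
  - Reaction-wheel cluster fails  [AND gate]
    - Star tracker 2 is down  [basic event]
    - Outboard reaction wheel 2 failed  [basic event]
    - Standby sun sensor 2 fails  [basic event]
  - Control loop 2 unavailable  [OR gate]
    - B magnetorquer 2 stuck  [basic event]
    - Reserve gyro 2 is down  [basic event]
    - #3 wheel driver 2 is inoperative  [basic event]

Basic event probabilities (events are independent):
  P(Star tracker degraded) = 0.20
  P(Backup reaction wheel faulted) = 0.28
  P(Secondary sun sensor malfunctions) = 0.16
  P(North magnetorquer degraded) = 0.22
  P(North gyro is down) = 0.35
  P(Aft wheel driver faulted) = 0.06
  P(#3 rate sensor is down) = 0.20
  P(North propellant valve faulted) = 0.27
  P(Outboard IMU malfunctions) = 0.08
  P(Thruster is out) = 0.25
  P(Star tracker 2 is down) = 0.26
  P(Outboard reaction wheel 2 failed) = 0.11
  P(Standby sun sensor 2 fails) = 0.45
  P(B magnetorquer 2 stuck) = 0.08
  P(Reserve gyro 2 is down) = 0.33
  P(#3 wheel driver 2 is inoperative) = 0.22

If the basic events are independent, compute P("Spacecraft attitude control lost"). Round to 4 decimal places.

0.6937

P(Control loop inoperative) [OR] = 1 − (1−0.20) × (1−0.28) × (1−0.16) = 0.516160
P(Sensor suite lost) [OR] = 1 − (1−0.22) × (1−0.35) × (1−0.06) = 0.523420
P(Thruster branch inoperative) [AND] = 0.516160 × 0.523420 = 0.270168
P(Momentum path lost) [OR] = 1 − (1−0.20) × (1−0.27) × (1−0.08) = 0.462720
P(Backup chain lost) [AND] = 0.462720 × 0.25 = 0.115680
P(Reaction-wheel cluster fails) [AND] = 0.26 × 0.11 × 0.45 = 0.012870
P(Control loop 2 unavailable) [OR] = 1 − (1−0.08) × (1−0.33) × (1−0.22) = 0.519208
P(Spacecraft attitude control lost) [OR] = 1 − (1−0.270168) × (1−0.115680) × (1−0.012870) × (1−0.519208) = 0.693688
Rounded to 4 decimal places: P(Spacecraft attitude control lost) ≈ 0.6937.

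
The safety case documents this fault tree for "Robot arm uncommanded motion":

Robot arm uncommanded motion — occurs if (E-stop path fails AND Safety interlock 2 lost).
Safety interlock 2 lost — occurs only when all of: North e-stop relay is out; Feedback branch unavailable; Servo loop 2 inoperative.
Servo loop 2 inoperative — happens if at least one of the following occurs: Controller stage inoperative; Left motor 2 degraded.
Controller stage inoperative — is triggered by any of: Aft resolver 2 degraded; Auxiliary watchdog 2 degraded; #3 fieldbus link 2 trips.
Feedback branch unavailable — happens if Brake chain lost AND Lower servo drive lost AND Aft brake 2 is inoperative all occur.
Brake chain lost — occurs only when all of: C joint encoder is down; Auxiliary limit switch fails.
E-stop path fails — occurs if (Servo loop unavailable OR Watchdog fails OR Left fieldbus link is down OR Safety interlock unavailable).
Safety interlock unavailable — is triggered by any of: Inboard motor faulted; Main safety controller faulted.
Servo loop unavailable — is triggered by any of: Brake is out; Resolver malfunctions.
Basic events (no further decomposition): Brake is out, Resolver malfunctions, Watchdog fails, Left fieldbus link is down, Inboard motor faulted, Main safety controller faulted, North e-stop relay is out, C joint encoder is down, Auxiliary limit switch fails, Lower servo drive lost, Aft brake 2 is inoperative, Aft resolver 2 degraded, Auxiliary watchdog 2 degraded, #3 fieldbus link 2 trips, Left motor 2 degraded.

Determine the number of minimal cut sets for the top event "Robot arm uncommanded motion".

Servo loop unavailable [OR]: union of children's cut sets → 2 cut set(s).
Safety interlock unavailable [OR]: union of children's cut sets → 2 cut set(s).
E-stop path fails [OR]: union of children's cut sets → 6 cut set(s).
Brake chain lost [AND]: one cut set from each child combined → 1 × 1 = 1 cut set(s).
Feedback branch unavailable [AND]: one cut set from each child combined → 1 × 1 × 1 = 1 cut set(s).
Controller stage inoperative [OR]: union of children's cut sets → 3 cut set(s).
Servo loop 2 inoperative [OR]: union of children's cut sets → 4 cut set(s).
Safety interlock 2 lost [AND]: one cut set from each child combined → 1 × 1 × 4 = 4 cut set(s).
Robot arm uncommanded motion [AND]: one cut set from each child combined → 6 × 4 = 24 cut set(s).

24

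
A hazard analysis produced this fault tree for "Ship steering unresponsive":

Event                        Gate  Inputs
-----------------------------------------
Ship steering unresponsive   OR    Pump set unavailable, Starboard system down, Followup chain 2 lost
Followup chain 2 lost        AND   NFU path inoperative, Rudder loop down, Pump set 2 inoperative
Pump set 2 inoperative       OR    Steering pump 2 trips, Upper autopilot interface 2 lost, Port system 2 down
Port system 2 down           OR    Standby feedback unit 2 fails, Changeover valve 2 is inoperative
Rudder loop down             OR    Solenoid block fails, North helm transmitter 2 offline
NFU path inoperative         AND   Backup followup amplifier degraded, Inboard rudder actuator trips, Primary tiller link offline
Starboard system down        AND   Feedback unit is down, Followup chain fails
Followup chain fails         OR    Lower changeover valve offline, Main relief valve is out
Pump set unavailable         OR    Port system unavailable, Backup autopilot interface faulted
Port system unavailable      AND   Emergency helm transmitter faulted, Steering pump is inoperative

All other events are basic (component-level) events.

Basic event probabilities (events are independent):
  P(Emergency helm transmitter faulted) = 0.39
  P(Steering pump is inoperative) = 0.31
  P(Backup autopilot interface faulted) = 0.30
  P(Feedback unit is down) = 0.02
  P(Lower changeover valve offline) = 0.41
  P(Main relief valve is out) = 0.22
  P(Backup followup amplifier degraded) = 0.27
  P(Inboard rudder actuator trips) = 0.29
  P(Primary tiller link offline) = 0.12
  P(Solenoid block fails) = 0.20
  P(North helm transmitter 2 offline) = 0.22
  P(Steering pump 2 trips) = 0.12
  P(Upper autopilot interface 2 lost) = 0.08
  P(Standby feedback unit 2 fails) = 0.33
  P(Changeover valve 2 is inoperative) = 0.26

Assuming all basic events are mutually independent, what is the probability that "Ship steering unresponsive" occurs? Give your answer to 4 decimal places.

P(Port system unavailable) [AND] = 0.39 × 0.31 = 0.120900
P(Pump set unavailable) [OR] = 1 − (1−0.120900) × (1−0.30) = 0.384630
P(Followup chain fails) [OR] = 1 − (1−0.41) × (1−0.22) = 0.539800
P(Starboard system down) [AND] = 0.02 × 0.539800 = 0.010796
P(NFU path inoperative) [AND] = 0.27 × 0.29 × 0.12 = 0.009396
P(Rudder loop down) [OR] = 1 − (1−0.20) × (1−0.22) = 0.376000
P(Port system 2 down) [OR] = 1 − (1−0.33) × (1−0.26) = 0.504200
P(Pump set 2 inoperative) [OR] = 1 − (1−0.12) × (1−0.08) × (1−0.504200) = 0.598600
P(Followup chain 2 lost) [AND] = 0.009396 × 0.376000 × 0.598600 = 0.002115
P(Ship steering unresponsive) [OR] = 1 − (1−0.384630) × (1−0.010796) × (1−0.002115) = 0.392561
Rounded to 4 decimal places: P(Ship steering unresponsive) ≈ 0.3926.

0.3926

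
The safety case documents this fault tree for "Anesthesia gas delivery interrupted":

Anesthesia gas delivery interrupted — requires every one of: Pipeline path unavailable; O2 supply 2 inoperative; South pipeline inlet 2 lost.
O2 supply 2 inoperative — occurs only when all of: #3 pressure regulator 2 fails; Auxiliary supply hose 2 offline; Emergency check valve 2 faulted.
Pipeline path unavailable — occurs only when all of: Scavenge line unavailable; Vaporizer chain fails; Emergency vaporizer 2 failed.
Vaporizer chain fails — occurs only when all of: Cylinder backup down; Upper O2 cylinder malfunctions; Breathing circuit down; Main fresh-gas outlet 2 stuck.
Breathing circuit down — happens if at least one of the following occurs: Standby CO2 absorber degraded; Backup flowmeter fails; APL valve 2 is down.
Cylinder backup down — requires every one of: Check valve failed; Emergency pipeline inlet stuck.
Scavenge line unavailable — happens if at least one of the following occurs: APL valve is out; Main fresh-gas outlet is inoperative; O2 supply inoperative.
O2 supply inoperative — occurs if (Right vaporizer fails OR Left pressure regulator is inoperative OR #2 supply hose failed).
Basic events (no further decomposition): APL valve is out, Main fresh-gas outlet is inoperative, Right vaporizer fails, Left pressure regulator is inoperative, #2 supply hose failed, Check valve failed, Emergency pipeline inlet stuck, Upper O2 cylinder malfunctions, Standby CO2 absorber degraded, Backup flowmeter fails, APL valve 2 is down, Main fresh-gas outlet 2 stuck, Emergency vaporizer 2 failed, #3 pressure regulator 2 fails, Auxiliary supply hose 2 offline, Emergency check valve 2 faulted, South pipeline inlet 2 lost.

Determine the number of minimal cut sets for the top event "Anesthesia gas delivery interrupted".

O2 supply inoperative [OR]: union of children's cut sets → 3 cut set(s).
Scavenge line unavailable [OR]: union of children's cut sets → 5 cut set(s).
Cylinder backup down [AND]: one cut set from each child combined → 1 × 1 = 1 cut set(s).
Breathing circuit down [OR]: union of children's cut sets → 3 cut set(s).
Vaporizer chain fails [AND]: one cut set from each child combined → 1 × 1 × 3 × 1 = 3 cut set(s).
Pipeline path unavailable [AND]: one cut set from each child combined → 5 × 3 × 1 = 15 cut set(s).
O2 supply 2 inoperative [AND]: one cut set from each child combined → 1 × 1 × 1 = 1 cut set(s).
Anesthesia gas delivery interrupted [AND]: one cut set from each child combined → 15 × 1 × 1 = 15 cut set(s).

15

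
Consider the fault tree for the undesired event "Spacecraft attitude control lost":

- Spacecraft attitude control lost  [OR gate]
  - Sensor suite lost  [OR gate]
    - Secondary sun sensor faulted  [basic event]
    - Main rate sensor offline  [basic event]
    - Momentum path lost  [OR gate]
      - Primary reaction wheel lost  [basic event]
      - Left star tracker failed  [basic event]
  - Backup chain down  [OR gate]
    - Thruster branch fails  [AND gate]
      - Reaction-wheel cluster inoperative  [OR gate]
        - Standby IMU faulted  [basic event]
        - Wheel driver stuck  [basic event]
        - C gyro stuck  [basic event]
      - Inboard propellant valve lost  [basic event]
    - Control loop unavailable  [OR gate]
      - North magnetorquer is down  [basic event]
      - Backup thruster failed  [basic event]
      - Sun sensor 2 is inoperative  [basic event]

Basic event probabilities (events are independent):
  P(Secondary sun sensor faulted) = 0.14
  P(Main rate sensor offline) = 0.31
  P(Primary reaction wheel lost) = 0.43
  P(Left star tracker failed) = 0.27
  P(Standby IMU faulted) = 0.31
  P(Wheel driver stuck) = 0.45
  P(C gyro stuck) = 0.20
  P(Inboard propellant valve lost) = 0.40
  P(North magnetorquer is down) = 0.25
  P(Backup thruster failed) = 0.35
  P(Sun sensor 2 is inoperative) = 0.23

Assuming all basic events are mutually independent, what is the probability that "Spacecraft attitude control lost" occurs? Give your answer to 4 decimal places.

P(Momentum path lost) [OR] = 1 − (1−0.43) × (1−0.27) = 0.583900
P(Sensor suite lost) [OR] = 1 − (1−0.14) × (1−0.31) × (1−0.583900) = 0.753086
P(Reaction-wheel cluster inoperative) [OR] = 1 − (1−0.31) × (1−0.45) × (1−0.20) = 0.696400
P(Thruster branch fails) [AND] = 0.696400 × 0.40 = 0.278560
P(Control loop unavailable) [OR] = 1 − (1−0.25) × (1−0.35) × (1−0.23) = 0.624625
P(Backup chain down) [OR] = 1 − (1−0.278560) × (1−0.624625) = 0.729189
P(Spacecraft attitude control lost) [OR] = 1 − (1−0.753086) × (1−0.729189) = 0.933133
Rounded to 4 decimal places: P(Spacecraft attitude control lost) ≈ 0.9331.

0.9331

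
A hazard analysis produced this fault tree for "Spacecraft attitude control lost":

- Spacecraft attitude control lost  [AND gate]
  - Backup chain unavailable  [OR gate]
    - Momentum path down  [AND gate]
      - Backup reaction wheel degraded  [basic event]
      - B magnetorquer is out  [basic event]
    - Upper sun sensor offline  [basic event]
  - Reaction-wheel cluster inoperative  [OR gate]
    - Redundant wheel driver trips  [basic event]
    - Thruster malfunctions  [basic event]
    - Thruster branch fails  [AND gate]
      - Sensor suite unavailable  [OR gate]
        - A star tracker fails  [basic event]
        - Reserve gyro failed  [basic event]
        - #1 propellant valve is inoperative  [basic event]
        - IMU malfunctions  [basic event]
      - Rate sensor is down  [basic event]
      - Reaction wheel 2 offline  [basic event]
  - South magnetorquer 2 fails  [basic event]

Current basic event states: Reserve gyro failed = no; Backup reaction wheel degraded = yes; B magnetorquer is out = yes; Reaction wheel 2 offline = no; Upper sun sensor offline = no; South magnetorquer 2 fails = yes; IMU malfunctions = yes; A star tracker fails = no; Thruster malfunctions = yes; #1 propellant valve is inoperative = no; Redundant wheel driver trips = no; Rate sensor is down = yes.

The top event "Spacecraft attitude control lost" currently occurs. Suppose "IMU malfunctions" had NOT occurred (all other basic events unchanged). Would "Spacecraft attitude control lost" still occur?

Yes

Counterfactual: set "IMU malfunctions" to not occurred.
Momentum path down [AND]: Backup reaction wheel degraded=occurs, B magnetorquer is out=occurs → all inputs occur → occurs.
Backup chain unavailable [OR]: Momentum path down=occurs, Upper sun sensor offline=not → at least one input occurs → occurs.
Sensor suite unavailable [OR]: A star tracker fails=not, Reserve gyro failed=not, #1 propellant valve is inoperative=not, IMU malfunctions=not → no input occurs → does not occur.
Thruster branch fails [AND]: Sensor suite unavailable=not, Rate sensor is down=occurs, Reaction wheel 2 offline=not → not all inputs occur → does not occur.
Reaction-wheel cluster inoperative [OR]: Redundant wheel driver trips=not, Thruster malfunctions=occurs, Thruster branch fails=not → at least one input occurs → occurs.
Spacecraft attitude control lost [AND]: Backup chain unavailable=occurs, Reaction-wheel cluster inoperative=occurs, South magnetorquer 2 fails=occurs → all inputs occur → occurs.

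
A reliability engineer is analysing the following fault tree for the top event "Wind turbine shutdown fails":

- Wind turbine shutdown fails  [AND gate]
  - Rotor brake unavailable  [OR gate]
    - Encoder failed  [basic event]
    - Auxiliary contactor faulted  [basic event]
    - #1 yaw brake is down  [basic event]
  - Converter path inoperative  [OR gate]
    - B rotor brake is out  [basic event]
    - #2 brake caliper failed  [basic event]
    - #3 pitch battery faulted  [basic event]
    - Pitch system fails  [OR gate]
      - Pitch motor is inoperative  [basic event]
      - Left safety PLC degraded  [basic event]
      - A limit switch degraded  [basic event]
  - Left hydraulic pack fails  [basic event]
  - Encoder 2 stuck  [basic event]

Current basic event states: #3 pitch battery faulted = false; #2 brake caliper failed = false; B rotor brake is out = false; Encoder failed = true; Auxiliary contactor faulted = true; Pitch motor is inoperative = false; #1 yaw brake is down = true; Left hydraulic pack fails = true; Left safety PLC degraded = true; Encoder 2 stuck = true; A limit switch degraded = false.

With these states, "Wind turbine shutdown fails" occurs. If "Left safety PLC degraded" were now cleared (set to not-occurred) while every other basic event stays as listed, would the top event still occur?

Counterfactual: set "Left safety PLC degraded" to not occurred.
Rotor brake unavailable [OR]: Encoder failed=occurs, Auxiliary contactor faulted=occurs, #1 yaw brake is down=occurs → at least one input occurs → occurs.
Pitch system fails [OR]: Pitch motor is inoperative=not, Left safety PLC degraded=not, A limit switch degraded=not → no input occurs → does not occur.
Converter path inoperative [OR]: B rotor brake is out=not, #2 brake caliper failed=not, #3 pitch battery faulted=not, Pitch system fails=not → no input occurs → does not occur.
Wind turbine shutdown fails [AND]: Rotor brake unavailable=occurs, Converter path inoperative=not, Left hydraulic pack fails=occurs, Encoder 2 stuck=occurs → not all inputs occur → does not occur.

No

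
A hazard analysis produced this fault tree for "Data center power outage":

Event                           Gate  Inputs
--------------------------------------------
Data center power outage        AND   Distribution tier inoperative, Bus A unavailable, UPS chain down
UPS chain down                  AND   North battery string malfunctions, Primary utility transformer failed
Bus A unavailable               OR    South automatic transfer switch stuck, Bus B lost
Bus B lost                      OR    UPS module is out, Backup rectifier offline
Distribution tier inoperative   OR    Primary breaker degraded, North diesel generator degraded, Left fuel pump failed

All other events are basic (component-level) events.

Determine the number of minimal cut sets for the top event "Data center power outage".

9

Distribution tier inoperative [OR]: union of children's cut sets → 3 cut set(s).
Bus B lost [OR]: union of children's cut sets → 2 cut set(s).
Bus A unavailable [OR]: union of children's cut sets → 3 cut set(s).
UPS chain down [AND]: one cut set from each child combined → 1 × 1 = 1 cut set(s).
Data center power outage [AND]: one cut set from each child combined → 3 × 3 × 1 = 9 cut set(s).
Minimal cut sets: {North battery string malfunctions, Primary breaker degraded, Primary utility transformer failed, South automatic transfer switch stuck}; {North battery string malfunctions, Primary breaker degraded, Primary utility transformer failed, UPS module is out}; {Backup rectifier offline, North battery string malfunctions, Primary breaker degraded, Primary utility transformer failed}; {North battery string malfunctions, North diesel generator degraded, Primary utility transformer failed, South automatic transfer switch stuck}; {North battery string malfunctions, North diesel generator degraded, Primary utility transformer failed, UPS module is out}; {Backup rectifier offline, North battery string malfunctions, North diesel generator degraded, Primary utility transformer failed}; {Left fuel pump failed, North battery string malfunctions, Primary utility transformer failed, South automatic transfer switch stuck}; {Left fuel pump failed, North battery string malfunctions, Primary utility transformer failed, UPS module is out}; {Backup rectifier offline, Left fuel pump failed, North battery string malfunctions, Primary utility transformer failed}.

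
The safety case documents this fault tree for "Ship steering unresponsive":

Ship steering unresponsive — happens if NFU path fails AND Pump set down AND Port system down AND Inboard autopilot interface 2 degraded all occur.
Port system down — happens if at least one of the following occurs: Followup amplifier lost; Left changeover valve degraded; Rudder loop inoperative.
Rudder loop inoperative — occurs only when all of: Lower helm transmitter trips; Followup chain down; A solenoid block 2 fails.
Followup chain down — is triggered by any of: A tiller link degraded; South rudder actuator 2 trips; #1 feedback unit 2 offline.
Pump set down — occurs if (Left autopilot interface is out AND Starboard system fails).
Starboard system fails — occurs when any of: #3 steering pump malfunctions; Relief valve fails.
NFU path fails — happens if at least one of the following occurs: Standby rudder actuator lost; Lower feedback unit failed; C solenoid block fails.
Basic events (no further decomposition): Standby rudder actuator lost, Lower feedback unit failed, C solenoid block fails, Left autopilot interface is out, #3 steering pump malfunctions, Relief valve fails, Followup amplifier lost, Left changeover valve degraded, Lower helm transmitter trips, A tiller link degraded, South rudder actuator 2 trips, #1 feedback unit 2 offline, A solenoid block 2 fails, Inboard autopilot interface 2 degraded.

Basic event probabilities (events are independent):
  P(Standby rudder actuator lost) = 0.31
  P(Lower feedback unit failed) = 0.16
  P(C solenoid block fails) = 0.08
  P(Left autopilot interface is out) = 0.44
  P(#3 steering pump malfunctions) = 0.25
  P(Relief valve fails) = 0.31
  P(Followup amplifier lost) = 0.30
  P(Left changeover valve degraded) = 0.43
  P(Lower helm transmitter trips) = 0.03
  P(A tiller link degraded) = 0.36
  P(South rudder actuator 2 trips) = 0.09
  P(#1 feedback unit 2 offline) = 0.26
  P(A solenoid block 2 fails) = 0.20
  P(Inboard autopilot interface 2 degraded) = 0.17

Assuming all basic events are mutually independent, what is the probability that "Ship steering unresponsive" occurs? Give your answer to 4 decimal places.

0.0101

P(NFU path fails) [OR] = 1 − (1−0.31) × (1−0.16) × (1−0.08) = 0.466768
P(Starboard system fails) [OR] = 1 − (1−0.25) × (1−0.31) = 0.482500
P(Pump set down) [AND] = 0.44 × 0.482500 = 0.212300
P(Followup chain down) [OR] = 1 − (1−0.36) × (1−0.09) × (1−0.26) = 0.569024
P(Rudder loop inoperative) [AND] = 0.03 × 0.569024 × 0.20 = 0.003414
P(Port system down) [OR] = 1 − (1−0.30) × (1−0.43) × (1−0.003414) = 0.602362
P(Ship steering unresponsive) [AND] = 0.466768 × 0.212300 × 0.602362 × 0.17 = 0.010147
Rounded to 4 decimal places: P(Ship steering unresponsive) ≈ 0.0101.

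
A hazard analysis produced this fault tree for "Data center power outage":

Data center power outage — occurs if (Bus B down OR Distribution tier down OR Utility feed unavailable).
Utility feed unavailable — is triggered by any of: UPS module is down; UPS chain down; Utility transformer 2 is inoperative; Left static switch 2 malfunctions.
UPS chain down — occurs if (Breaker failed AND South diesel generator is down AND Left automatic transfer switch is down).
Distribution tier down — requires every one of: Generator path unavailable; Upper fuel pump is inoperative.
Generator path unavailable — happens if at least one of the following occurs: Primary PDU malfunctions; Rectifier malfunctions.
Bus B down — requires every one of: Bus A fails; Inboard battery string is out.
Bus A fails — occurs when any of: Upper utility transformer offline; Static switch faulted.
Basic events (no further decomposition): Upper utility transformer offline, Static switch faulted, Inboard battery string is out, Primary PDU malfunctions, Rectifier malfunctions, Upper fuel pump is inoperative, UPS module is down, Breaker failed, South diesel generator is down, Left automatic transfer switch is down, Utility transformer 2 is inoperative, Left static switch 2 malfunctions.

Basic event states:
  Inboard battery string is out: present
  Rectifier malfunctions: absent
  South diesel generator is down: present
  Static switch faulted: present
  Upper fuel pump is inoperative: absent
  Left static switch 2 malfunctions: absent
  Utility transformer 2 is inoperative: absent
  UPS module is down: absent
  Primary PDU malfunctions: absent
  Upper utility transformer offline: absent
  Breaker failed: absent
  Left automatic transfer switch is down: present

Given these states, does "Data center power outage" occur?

Bus A fails [OR]: Upper utility transformer offline=not, Static switch faulted=occurs → at least one input occurs → occurs.
Bus B down [AND]: Bus A fails=occurs, Inboard battery string is out=occurs → all inputs occur → occurs.
Generator path unavailable [OR]: Primary PDU malfunctions=not, Rectifier malfunctions=not → no input occurs → does not occur.
Distribution tier down [AND]: Generator path unavailable=not, Upper fuel pump is inoperative=not → not all inputs occur → does not occur.
UPS chain down [AND]: Breaker failed=not, South diesel generator is down=occurs, Left automatic transfer switch is down=occurs → not all inputs occur → does not occur.
Utility feed unavailable [OR]: UPS module is down=not, UPS chain down=not, Utility transformer 2 is inoperative=not, Left static switch 2 malfunctions=not → no input occurs → does not occur.
Data center power outage [OR]: Bus B down=occurs, Distribution tier down=not, Utility feed unavailable=not → at least one input occurs → occurs.

Yes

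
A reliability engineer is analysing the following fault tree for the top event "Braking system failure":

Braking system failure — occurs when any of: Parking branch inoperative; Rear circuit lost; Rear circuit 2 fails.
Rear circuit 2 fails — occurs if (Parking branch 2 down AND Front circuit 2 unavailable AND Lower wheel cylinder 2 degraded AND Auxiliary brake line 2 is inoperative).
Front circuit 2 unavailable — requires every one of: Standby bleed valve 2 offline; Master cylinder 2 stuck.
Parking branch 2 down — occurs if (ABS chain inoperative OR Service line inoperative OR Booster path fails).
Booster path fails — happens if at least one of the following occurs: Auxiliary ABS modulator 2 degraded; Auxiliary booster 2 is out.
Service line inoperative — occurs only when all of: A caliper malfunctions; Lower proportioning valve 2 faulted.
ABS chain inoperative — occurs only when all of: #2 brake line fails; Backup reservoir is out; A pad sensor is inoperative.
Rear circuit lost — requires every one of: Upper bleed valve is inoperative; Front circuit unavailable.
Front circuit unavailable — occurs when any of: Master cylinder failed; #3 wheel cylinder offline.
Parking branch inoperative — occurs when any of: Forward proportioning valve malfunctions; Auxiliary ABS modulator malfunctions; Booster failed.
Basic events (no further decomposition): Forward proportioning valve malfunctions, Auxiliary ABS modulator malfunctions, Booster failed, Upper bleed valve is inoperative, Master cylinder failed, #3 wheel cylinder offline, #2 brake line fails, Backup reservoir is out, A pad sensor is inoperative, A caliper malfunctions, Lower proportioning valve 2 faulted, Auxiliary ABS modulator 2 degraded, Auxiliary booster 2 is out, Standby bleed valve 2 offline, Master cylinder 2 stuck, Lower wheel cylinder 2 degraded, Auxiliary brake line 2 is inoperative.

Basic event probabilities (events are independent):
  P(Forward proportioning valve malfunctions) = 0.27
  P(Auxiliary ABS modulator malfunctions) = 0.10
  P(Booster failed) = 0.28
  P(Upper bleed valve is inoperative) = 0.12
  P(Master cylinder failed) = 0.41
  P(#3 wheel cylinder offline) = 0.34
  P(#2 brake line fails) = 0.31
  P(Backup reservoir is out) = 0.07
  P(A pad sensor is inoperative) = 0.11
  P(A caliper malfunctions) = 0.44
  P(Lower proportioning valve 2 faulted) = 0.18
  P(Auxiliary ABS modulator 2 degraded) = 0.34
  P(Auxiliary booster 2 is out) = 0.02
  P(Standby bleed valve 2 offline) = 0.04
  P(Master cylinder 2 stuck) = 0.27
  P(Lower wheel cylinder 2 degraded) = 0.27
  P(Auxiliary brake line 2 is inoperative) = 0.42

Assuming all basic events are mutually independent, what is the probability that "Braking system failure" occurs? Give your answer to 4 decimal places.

P(Parking branch inoperative) [OR] = 1 − (1−0.27) × (1−0.10) × (1−0.28) = 0.526960
P(Front circuit unavailable) [OR] = 1 − (1−0.41) × (1−0.34) = 0.610600
P(Rear circuit lost) [AND] = 0.12 × 0.610600 = 0.073272
P(ABS chain inoperative) [AND] = 0.31 × 0.07 × 0.11 = 0.002387
P(Service line inoperative) [AND] = 0.44 × 0.18 = 0.079200
P(Booster path fails) [OR] = 1 − (1−0.34) × (1−0.02) = 0.353200
P(Parking branch 2 down) [OR] = 1 − (1−0.002387) × (1−0.079200) × (1−0.353200) = 0.405848
P(Front circuit 2 unavailable) [AND] = 0.04 × 0.27 = 0.010800
P(Rear circuit 2 fails) [AND] = 0.405848 × 0.010800 × 0.27 × 0.42 = 0.000497
P(Braking system failure) [OR] = 1 − (1−0.526960) × (1−0.073272) × (1−0.000497) = 0.561838
Rounded to 4 decimal places: P(Braking system failure) ≈ 0.5618.

0.5618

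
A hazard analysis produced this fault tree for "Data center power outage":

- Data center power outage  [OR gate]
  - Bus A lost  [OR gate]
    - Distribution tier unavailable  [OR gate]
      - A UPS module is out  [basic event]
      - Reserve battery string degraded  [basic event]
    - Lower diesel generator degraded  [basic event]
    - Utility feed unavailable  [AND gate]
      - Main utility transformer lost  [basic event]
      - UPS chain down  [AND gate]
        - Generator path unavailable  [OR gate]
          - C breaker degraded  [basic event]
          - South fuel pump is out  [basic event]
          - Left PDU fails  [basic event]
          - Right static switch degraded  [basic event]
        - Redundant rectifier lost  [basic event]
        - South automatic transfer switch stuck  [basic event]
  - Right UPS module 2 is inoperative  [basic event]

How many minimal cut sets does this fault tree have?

8

Distribution tier unavailable [OR]: union of children's cut sets → 2 cut set(s).
Generator path unavailable [OR]: union of children's cut sets → 4 cut set(s).
UPS chain down [AND]: one cut set from each child combined → 4 × 1 × 1 = 4 cut set(s).
Utility feed unavailable [AND]: one cut set from each child combined → 1 × 4 = 4 cut set(s).
Bus A lost [OR]: union of children's cut sets → 7 cut set(s).
Data center power outage [OR]: union of children's cut sets → 8 cut set(s).
Minimal cut sets: {A UPS module is out}; {Reserve battery string degraded}; {Lower diesel generator degraded}; {C breaker degraded, Main utility transformer lost, Redundant rectifier lost, South automatic transfer switch stuck}; {Main utility transformer lost, Redundant rectifier lost, South automatic transfer switch stuck, South fuel pump is out}; {Left PDU fails, Main utility transformer lost, Redundant rectifier lost, South automatic transfer switch stuck}; {Main utility transformer lost, Redundant rectifier lost, Right static switch degraded, South automatic transfer switch stuck}; {Right UPS module 2 is inoperative}.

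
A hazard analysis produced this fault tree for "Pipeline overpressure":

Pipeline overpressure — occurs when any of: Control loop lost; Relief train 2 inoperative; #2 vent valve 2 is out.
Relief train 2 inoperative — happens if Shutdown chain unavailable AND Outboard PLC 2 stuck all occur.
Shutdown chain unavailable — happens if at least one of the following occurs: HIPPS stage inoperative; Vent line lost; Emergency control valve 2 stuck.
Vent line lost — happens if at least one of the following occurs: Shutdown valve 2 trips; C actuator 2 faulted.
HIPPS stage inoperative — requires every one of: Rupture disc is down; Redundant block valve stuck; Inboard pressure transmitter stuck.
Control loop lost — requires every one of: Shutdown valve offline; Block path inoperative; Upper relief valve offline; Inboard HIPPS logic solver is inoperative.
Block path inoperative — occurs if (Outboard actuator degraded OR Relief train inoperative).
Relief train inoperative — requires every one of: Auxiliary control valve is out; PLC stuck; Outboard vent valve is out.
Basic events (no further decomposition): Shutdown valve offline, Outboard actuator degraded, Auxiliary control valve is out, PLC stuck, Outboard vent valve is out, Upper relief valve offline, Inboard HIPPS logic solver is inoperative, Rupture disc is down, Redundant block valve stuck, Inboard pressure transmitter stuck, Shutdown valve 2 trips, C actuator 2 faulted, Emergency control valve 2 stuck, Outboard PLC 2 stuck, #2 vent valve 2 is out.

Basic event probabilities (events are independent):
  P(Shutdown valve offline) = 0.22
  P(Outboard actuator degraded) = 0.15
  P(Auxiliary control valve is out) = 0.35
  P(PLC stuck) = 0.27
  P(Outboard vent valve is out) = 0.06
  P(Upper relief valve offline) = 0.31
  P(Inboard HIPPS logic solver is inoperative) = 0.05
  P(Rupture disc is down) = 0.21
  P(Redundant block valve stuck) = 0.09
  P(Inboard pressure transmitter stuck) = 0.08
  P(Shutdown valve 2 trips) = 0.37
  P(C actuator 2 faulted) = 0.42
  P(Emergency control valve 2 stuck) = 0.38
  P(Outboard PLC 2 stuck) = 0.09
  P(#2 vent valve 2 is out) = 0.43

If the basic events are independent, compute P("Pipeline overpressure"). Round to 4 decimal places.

P(Relief train inoperative) [AND] = 0.35 × 0.27 × 0.06 = 0.005670
P(Block path inoperative) [OR] = 1 − (1−0.15) × (1−0.005670) = 0.154820
P(Control loop lost) [AND] = 0.22 × 0.154820 × 0.31 × 0.05 = 0.000528
P(HIPPS stage inoperative) [AND] = 0.21 × 0.09 × 0.08 = 0.001512
P(Vent line lost) [OR] = 1 − (1−0.37) × (1−0.42) = 0.634600
P(Shutdown chain unavailable) [OR] = 1 − (1−0.001512) × (1−0.634600) × (1−0.38) = 0.773795
P(Relief train 2 inoperative) [AND] = 0.773795 × 0.09 = 0.069642
P(Pipeline overpressure) [OR] = 1 − (1−0.000528) × (1−0.069642) × (1−0.43) = 0.469976
Rounded to 4 decimal places: P(Pipeline overpressure) ≈ 0.4700.

0.4700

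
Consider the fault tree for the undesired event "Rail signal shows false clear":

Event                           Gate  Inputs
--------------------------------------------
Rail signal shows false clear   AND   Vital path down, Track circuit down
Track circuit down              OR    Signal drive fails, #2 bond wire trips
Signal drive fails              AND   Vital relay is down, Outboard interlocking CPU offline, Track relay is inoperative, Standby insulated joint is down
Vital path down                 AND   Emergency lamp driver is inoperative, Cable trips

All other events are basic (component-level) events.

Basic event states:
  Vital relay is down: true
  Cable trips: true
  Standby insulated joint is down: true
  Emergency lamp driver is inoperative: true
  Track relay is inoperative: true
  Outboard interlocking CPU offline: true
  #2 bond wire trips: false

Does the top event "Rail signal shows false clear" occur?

Yes

Vital path down [AND]: Emergency lamp driver is inoperative=occurs, Cable trips=occurs → all inputs occur → occurs.
Signal drive fails [AND]: Vital relay is down=occurs, Outboard interlocking CPU offline=occurs, Track relay is inoperative=occurs, Standby insulated joint is down=occurs → all inputs occur → occurs.
Track circuit down [OR]: Signal drive fails=occurs, #2 bond wire trips=not → at least one input occurs → occurs.
Rail signal shows false clear [AND]: Vital path down=occurs, Track circuit down=occurs → all inputs occur → occurs.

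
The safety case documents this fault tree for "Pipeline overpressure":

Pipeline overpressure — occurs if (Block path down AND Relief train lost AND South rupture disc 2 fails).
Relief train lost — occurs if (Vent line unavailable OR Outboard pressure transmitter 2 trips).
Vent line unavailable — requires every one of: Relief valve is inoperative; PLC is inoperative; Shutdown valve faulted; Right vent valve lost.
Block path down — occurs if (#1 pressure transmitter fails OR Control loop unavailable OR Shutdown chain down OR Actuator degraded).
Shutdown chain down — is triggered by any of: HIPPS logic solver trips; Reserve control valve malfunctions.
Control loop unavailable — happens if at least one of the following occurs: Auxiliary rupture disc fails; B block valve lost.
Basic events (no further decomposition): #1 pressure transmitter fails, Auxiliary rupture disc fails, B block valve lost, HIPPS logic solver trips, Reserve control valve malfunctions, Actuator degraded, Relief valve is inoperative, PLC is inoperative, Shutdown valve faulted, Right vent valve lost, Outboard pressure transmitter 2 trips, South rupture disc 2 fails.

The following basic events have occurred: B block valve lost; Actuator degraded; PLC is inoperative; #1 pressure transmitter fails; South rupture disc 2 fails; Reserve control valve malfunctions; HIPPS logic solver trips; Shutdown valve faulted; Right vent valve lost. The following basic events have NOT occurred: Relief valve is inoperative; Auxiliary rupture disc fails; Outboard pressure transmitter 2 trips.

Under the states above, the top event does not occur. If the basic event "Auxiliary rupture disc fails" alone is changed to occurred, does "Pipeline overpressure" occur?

No

Counterfactual: set "Auxiliary rupture disc fails" to occurred.
Control loop unavailable [OR]: Auxiliary rupture disc fails=occurs, B block valve lost=occurs → at least one input occurs → occurs.
Shutdown chain down [OR]: HIPPS logic solver trips=occurs, Reserve control valve malfunctions=occurs → at least one input occurs → occurs.
Block path down [OR]: #1 pressure transmitter fails=occurs, Control loop unavailable=occurs, Shutdown chain down=occurs, Actuator degraded=occurs → at least one input occurs → occurs.
Vent line unavailable [AND]: Relief valve is inoperative=not, PLC is inoperative=occurs, Shutdown valve faulted=occurs, Right vent valve lost=occurs → not all inputs occur → does not occur.
Relief train lost [OR]: Vent line unavailable=not, Outboard pressure transmitter 2 trips=not → no input occurs → does not occur.
Pipeline overpressure [AND]: Block path down=occurs, Relief train lost=not, South rupture disc 2 fails=occurs → not all inputs occur → does not occur.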